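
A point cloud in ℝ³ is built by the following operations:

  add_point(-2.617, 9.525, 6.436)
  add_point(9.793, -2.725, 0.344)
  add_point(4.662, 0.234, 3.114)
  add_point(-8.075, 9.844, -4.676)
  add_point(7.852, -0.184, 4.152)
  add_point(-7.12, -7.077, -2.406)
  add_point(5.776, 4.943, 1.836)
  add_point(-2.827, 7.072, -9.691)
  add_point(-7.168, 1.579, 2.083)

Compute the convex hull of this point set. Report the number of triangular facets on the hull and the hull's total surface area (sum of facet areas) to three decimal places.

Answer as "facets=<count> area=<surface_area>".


facets=12 area=711.737

Hull vertices (8/9): indices [0, 1, 3, 4, 5, 6, 7, 8].

Triangle areas on the boundary:
  f1: (p7, p5, p3) → 63.2654
  f2: (p7, p5, p1) → 134.0603
  f3: (p7, p0, p3) → 46.2961
  f4: (p8, p5, p3) → 47.9992
  f5: (p8, p0, p3) → 51.8920
  f6: (p4, p5, p1) → 43.5896
  f7: (p4, p8, p5) → 74.3434
  f8: (p4, p8, p0) → 70.6000
  f9: (p6, p7, p0) → 75.7753
  f10: (p6, p4, p0) → 27.9874
  f11: (p6, p7, p1) → 61.6001
  f12: (p6, p4, p1) → 14.3287
Σ area = 711.737

Euler characteristic 8−18+12 = 2 ✓


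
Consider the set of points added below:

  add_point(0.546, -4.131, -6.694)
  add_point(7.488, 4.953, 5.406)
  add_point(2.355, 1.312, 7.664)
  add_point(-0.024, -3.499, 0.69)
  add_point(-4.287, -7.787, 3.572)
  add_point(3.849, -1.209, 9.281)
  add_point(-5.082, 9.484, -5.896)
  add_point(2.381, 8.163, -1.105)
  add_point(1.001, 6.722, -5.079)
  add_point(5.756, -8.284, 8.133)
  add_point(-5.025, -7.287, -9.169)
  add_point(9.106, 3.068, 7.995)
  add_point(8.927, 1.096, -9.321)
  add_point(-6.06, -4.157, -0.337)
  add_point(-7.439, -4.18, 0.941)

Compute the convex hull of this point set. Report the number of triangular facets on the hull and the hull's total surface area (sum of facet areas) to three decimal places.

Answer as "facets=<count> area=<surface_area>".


Extreme-point indices: [1, 2, 4, 5, 6, 7, 9, 10, 11, 12, 14] — 11 of 15 on the boundary.

Per-facet area ½‖(b−a)×(c−a)‖:
  f1: (p9, p12, p11) → 102.6354
  f2: (p2, p6, p14) → 97.7454
  f3: (p7, p12, p6) → 55.9744
  f4: (p10, p9, p12) → 150.7779
  f5: (p10, p6, p14) → 82.2833
  f6: (p10, p12, p6) → 120.3727
  f7: (p4, p10, p14) → 29.3881
  f8: (p4, p10, p9) → 62.3723
  f9: (p5, p9, p11) → 23.7994
  f10: (p5, p2, p11) → 11.2689
  f11: (p5, p4, p9) → 40.0078
  f12: (p5, p2, p14) → 21.1118
  f13: (p5, p4, p14) → 31.4485
  f14: (p1, p2, p6) → 57.4125
  f15: (p1, p7, p6) → 15.1994
  f16: (p1, p2, p11) → 11.7911
  f17: (p1, p12, p11) → 23.4331
  f18: (p1, p7, p12) → 56.1716
Σ area = 993.193

Euler characteristic 11−27+18 = 2 ✓

facets=18 area=993.193


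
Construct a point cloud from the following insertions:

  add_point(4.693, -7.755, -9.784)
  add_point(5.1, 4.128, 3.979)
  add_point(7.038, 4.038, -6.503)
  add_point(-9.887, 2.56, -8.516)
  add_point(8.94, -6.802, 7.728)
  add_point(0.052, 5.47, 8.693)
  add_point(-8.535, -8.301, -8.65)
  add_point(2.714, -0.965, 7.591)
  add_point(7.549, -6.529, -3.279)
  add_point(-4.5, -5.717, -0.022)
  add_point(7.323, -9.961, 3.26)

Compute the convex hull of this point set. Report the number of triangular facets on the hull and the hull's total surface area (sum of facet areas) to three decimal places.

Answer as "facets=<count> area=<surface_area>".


Points on the hull: [0, 1, 2, 3, 4, 5, 6, 7, 8, 9, 10] (11 of 11).

Facet areas (half cross-product norm):
  f1: (p2, p5, p3) → 137.0740
  f2: (p2, p0, p3) → 101.7420
  f3: (p9, p5, p3) → 96.9567
  f4: (p1, p5, p4) → 42.0464
  f5: (p1, p2, p4) → 63.0383
  f6: (p1, p2, p5) → 22.9521
  f7: (p8, p2, p4) → 58.1755
  f8: (p8, p2, p0) → 39.5841
  f9: (p7, p5, p4) → 13.2970
  f10: (p7, p9, p4) → 48.2879
  f11: (p7, p9, p5) → 39.3698
  f12: (p10, p9, p4) → 35.6121
  f13: (p10, p8, p4) → 19.0585
  f14: (p10, p8, p0) → 18.8228
  f15: (p6, p10, p0) → 89.1193
  f16: (p6, p10, p9) → 55.1954
  f17: (p6, p0, p3) → 72.4691
  f18: (p6, p9, p3) → 52.6889
Σ area = 1005.490

Euler characteristic 11−27+18 = 2 ✓

facets=18 area=1005.490


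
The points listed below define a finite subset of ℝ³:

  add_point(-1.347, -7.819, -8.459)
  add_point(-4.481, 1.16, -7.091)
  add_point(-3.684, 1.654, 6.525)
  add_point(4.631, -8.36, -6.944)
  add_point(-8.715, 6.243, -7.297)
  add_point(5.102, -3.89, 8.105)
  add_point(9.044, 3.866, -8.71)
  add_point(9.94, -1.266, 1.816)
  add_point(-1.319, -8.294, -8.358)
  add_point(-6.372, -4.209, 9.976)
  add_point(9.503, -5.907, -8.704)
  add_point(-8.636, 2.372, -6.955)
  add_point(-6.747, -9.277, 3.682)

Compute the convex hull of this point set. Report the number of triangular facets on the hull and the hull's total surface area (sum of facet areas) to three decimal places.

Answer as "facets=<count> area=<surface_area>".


facets=20 area=1045.803

12 of the 13 inputs are extreme points: [0, 2, 3, 4, 5, 6, 7, 8, 9, 10, 11, 12].

Triangle areas on the boundary:
  f1: (p2, p9, p4) → 47.3633
  f2: (p6, p10, p7) → 51.5759
  f3: (p6, p2, p4) → 132.4542
  f4: (p6, p2, p7) → 85.6404
  f5: (p3, p8, p12) → 39.7790
  f6: (p3, p8, p10) → 11.5667
  f7: (p5, p2, p7) → 42.9758
  f8: (p5, p2, p9) → 37.7598
  f9: (p5, p9, p12) → 46.9488
  f10: (p5, p3, p12) → 96.6414
  f11: (p5, p10, p7) → 40.4875
  f12: (p5, p3, p10) → 44.5214
  f13: (p11, p8, p12) → 83.0077
  f14: (p11, p9, p4) → 31.9132
  f15: (p11, p9, p12) → 64.1162
  f16: (p0, p6, p4) → 116.5335
  f17: (p0, p11, p4) → 14.5326
  f18: (p0, p11, p8) → 1.8533
  f19: (p0, p6, p10) → 53.4707
  f20: (p0, p8, p10) → 2.6617
Σ area = 1045.803

Check V−E+F: 12 − 30 + 20 = 2.


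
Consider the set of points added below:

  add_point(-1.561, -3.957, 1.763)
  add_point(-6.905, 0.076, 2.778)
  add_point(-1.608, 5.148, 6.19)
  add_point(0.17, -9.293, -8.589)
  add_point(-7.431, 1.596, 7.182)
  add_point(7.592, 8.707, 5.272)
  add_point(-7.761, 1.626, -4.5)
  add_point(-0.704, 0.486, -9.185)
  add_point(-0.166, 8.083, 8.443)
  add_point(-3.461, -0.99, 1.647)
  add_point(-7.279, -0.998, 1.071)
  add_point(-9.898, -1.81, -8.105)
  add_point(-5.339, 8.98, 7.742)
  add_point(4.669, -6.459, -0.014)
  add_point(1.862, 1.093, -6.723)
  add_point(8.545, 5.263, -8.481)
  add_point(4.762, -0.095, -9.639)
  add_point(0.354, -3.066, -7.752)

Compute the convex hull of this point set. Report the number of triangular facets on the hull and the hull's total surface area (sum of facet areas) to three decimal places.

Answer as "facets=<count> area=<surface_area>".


facets=22 area=976.476

Extreme-point indices: [0, 3, 4, 5, 6, 7, 8, 10, 11, 12, 13, 15, 16] — 13 of 18 on the boundary.

Facet areas (half cross-product norm):
  f1: (p16, p3, p15) → 10.6668
  f2: (p12, p4, p11) → 57.8231
  f3: (p12, p4, p8) → 20.2498
  f4: (p5, p12, p15) → 90.5237
  f5: (p5, p12, p8) → 12.1103
  f6: (p10, p3, p11) → 59.5879
  f7: (p10, p4, p11) → 13.2811
  f8: (p10, p4, p3) → 27.0365
  f9: (p7, p15, p11) → 14.4175
  f10: (p7, p16, p15) → 16.2722
  f11: (p7, p3, p11) → 46.2982
  f12: (p7, p16, p3) → 26.6428
  f13: (p6, p15, p11) → 43.5152
  f14: (p6, p12, p11) → 12.2509
  f15: (p6, p12, p15) → 124.0773
  f16: (p13, p4, p8) → 78.5295
  f17: (p13, p5, p8) → 68.1657
  f18: (p13, p3, p15) → 74.7234
  f19: (p13, p5, p15) → 98.6022
  f20: (p0, p4, p3) → 31.3370
  f21: (p0, p13, p3) → 34.9197
  f22: (p0, p13, p4) → 15.4453
Σ area = 976.476

Euler: V−E+F = 13−33+22 = 2.


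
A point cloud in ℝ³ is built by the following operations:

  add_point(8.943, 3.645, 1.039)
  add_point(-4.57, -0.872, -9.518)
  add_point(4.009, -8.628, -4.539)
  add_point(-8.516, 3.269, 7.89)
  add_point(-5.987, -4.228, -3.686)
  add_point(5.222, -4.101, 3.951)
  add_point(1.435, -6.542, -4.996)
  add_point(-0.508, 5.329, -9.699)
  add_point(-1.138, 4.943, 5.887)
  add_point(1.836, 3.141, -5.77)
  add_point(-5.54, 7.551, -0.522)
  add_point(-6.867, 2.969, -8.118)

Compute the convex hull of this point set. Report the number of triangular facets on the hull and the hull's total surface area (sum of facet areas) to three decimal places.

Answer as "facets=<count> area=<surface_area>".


10 of the 12 inputs are extreme points: [0, 1, 2, 3, 4, 5, 7, 8, 10, 11].

Triangle areas on the boundary:
  f1: (p7, p2, p0) → 94.0516
  f2: (p4, p2, p3) → 68.8311
  f3: (p5, p2, p3) → 73.8285
  f4: (p5, p2, p0) → 43.3637
  f5: (p10, p7, p0) → 73.3441
  f6: (p1, p7, p2) → 46.1450
  f7: (p1, p4, p2) → 37.6005
  f8: (p8, p10, p3) → 31.1687
  f9: (p8, p10, p0) → 45.4155
  f10: (p8, p5, p3) → 40.1407
  f11: (p8, p5, p0) → 46.6683
  f12: (p11, p10, p7) → 31.0246
  f13: (p11, p1, p7) → 15.8625
  f14: (p11, p10, p3) → 39.5427
  f15: (p11, p4, p3) → 59.5269
  f16: (p11, p1, p4) → 16.1056
Σ area = 762.620

Euler: V−E+F = 10−24+16 = 2.

facets=16 area=762.620


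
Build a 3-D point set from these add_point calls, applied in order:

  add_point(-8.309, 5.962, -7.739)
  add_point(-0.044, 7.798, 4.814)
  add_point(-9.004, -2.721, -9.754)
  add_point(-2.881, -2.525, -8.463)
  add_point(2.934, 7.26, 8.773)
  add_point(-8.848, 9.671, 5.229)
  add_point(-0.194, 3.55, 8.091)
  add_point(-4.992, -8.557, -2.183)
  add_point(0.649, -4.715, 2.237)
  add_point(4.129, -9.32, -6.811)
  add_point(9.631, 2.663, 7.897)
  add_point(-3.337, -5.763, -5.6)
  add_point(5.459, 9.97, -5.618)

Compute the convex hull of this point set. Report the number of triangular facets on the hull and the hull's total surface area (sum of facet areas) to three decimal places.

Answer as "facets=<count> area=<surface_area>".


facets=18 area=1112.721

Hull vertices (11/13): indices [0, 2, 3, 4, 5, 6, 7, 8, 9, 10, 12].

Area of each hull facet:
  f1: (p12, p9, p10) → 142.2079
  f2: (p7, p9, p2) → 53.0791
  f3: (p3, p9, p2) → 21.9723
  f4: (p3, p12, p2) → 38.3818
  f5: (p3, p12, p9) → 74.9115
  f6: (p0, p12, p2) → 60.0631
  f7: (p8, p9, p10) → 63.9218
  f8: (p8, p7, p9) → 39.2670
  f9: (p5, p0, p12) → 96.2625
  f10: (p5, p7, p2) → 98.6044
  f11: (p5, p0, p2) → 52.9303
  f12: (p6, p8, p7) → 31.7560
  f13: (p6, p5, p7) → 91.0490
  f14: (p6, p8, p10) → 49.4350
  f15: (p4, p6, p10) → 19.9502
  f16: (p4, p6, p5) → 26.7160
  f17: (p4, p12, p10) → 60.1014
  f18: (p4, p5, p12) → 92.1119
Σ area = 1112.721

Euler: V−E+F = 11−27+18 = 2.


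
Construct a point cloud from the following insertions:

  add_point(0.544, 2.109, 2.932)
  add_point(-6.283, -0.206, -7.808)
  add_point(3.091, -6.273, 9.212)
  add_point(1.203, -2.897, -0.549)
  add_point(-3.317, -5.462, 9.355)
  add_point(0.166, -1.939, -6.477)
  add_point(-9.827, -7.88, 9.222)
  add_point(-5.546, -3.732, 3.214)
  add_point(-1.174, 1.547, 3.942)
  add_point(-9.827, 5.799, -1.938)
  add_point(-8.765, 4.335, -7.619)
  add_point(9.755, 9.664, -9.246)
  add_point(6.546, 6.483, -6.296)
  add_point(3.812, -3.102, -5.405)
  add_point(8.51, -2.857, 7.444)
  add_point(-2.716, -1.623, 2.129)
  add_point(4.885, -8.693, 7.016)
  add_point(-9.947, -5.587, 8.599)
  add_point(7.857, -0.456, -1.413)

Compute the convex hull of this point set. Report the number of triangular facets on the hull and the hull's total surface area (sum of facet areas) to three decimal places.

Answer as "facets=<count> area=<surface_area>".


Hull vertices (15/19): indices [0, 1, 2, 4, 5, 6, 8, 9, 10, 11, 13, 14, 16, 17, 18].

Facet areas (half cross-product norm):
  f1: (p8, p4, p17) → 29.9048
  f2: (p6, p2, p16) → 22.2609
  f3: (p6, p4, p17) → 7.9243
  f4: (p6, p2, p4) → 10.4260
  f5: (p13, p6, p16) → 101.7228
  f6: (p13, p6, p1) → 101.4974
  f7: (p9, p8, p11) → 106.6641
  f8: (p9, p8, p17) → 68.4478
  f9: (p9, p6, p17) → 8.5994
  f10: (p14, p8, p4) → 48.9099
  f11: (p14, p2, p4) → 14.1948
  f12: (p14, p2, p16) → 12.0957
  f13: (p5, p1, p11) → 48.5108
  f14: (p5, p13, p11) → 28.9729
  f15: (p5, p13, p1) → 1.1977
  f16: (p10, p1, p11) → 48.8444
  f17: (p10, p9, p11) → 56.6777
  f18: (p10, p6, p1) → 47.8856
  f19: (p10, p9, p6) → 47.9496
  f20: (p0, p8, p11) → 7.0089
  f21: (p0, p14, p11) → 88.2015
  f22: (p0, p14, p8) → 10.3068
  f23: (p18, p13, p16) → 38.0974
  f24: (p18, p14, p16) → 31.4192
  f25: (p18, p13, p11) → 40.5201
  f26: (p18, p14, p11) → 37.4890
Σ area = 1065.729

Check V−E+F: 15 − 39 + 26 = 2.

facets=26 area=1065.729


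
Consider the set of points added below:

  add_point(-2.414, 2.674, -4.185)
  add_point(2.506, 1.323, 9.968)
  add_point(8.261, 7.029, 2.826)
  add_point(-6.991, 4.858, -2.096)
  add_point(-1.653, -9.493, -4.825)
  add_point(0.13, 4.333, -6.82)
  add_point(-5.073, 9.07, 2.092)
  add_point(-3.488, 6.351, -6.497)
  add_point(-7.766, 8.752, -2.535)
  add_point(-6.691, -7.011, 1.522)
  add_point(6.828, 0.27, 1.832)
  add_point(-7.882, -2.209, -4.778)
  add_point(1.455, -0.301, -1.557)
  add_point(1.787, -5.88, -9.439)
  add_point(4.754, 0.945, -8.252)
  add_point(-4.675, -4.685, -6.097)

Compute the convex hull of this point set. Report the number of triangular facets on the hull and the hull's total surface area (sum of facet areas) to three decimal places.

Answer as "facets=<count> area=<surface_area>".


Hull vertices (13/16): indices [1, 2, 4, 5, 6, 7, 8, 9, 10, 11, 13, 14, 15].

Triangle areas on the boundary:
  f1: (p6, p1, p2) → 66.5459
  f2: (p9, p4, p11) → 32.1012
  f3: (p9, p1, p4) → 62.0609
  f4: (p9, p6, p1) → 93.9640
  f5: (p10, p1, p2) → 32.0483
  f6: (p10, p1, p4) → 65.9894
  f7: (p10, p14, p2) → 35.7611
  f8: (p15, p4, p11) → 7.3845
  f9: (p5, p14, p2) → 37.4012
  f10: (p13, p10, p4) → 46.4519
  f11: (p13, p10, p14) → 38.2837
  f12: (p13, p15, p4) → 18.7008
  f13: (p13, p15, p11) → 7.0309
  f14: (p8, p9, p11) → 40.5003
  f15: (p8, p9, p6) → 42.9417
  f16: (p8, p6, p2) → 30.6386
  f17: (p7, p8, p11) → 30.7135
  f18: (p7, p13, p11) → 54.6140
  f19: (p7, p5, p2) → 24.6901
  f20: (p7, p8, p2) → 46.9749
  f21: (p7, p5, p14) → 2.5192
  f22: (p7, p13, p14) → 37.0191
Σ area = 854.335

Euler characteristic 13−33+22 = 2 ✓

facets=22 area=854.335


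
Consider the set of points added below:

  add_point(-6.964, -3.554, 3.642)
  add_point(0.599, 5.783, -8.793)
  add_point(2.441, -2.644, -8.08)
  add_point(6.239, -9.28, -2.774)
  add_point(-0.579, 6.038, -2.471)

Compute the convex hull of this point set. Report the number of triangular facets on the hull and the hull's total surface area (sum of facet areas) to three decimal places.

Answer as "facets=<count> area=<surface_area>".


facets=6 area=342.107

5 of the 5 inputs are extreme points: [0, 1, 2, 3, 4].

Triangle areas on the boundary:
  f1: (p4, p3, p0) → 96.8711
  f2: (p4, p1, p0) → 35.8322
  f3: (p4, p1, p3) → 53.5169
  f4: (p2, p3, p0) → 68.1492
  f5: (p2, p1, p0) → 65.1551
  f6: (p2, p1, p3) → 22.5823
Σ area = 342.107

Euler: V−E+F = 5−9+6 = 2.


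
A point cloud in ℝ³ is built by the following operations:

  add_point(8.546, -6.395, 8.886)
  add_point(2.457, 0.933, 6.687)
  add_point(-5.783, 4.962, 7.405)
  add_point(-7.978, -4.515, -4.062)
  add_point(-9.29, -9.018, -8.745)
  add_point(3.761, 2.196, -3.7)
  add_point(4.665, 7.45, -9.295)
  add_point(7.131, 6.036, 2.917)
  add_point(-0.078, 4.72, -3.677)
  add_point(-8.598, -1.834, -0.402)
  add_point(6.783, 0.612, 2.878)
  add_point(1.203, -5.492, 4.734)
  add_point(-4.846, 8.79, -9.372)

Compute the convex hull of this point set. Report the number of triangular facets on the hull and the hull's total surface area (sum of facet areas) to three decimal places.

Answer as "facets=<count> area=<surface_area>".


facets=12 area=1018.096

Hull vertices (8/13): indices [0, 2, 4, 6, 7, 9, 11, 12].

Triangle areas on the boundary:
  f1: (p6, p0, p4) → 232.7612
  f2: (p6, p12, p4) → 87.7205
  f3: (p7, p6, p0) → 73.1125
  f4: (p7, p2, p0) → 94.4206
  f5: (p7, p6, p12) → 58.7654
  f6: (p7, p2, p12) → 108.9521
  f7: (p11, p0, p4) → 35.4959
  f8: (p11, p2, p0) → 48.5463
  f9: (p9, p12, p4) → 79.4098
  f10: (p9, p2, p12) → 76.9773
  f11: (p9, p11, p4) → 63.2121
  f12: (p9, p11, p2) → 58.7220
Σ area = 1018.096

Check V−E+F: 8 − 18 + 12 = 2.


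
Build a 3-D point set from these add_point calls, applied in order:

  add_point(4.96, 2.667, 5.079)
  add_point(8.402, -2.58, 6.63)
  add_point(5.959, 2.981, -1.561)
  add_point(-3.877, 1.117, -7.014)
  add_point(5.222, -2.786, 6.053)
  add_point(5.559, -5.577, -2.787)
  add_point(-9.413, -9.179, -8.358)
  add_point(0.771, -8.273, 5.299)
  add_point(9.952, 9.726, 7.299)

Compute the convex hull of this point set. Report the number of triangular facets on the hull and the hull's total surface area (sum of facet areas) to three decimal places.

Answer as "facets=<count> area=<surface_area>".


Points on the hull: [0, 1, 2, 3, 5, 6, 7, 8] (8 of 9).

Area of each hull facet:
  f1: (p5, p1, p8) → 59.2674
  f2: (p3, p0, p6) → 78.7583
  f3: (p3, p0, p8) → 53.2866
  f4: (p3, p5, p6) → 72.2593
  f5: (p7, p0, p6) → 96.8221
  f6: (p7, p5, p6) → 77.9577
  f7: (p7, p5, p1) → 42.2538
  f8: (p7, p0, p8) → 18.7278
  f9: (p7, p1, p8) → 43.0302
  f10: (p2, p5, p8) → 37.2695
  f11: (p2, p3, p8) → 45.1488
  f12: (p2, p3, p5) → 47.5079
Σ area = 672.289

Check V−E+F: 8 − 18 + 12 = 2.

facets=12 area=672.289


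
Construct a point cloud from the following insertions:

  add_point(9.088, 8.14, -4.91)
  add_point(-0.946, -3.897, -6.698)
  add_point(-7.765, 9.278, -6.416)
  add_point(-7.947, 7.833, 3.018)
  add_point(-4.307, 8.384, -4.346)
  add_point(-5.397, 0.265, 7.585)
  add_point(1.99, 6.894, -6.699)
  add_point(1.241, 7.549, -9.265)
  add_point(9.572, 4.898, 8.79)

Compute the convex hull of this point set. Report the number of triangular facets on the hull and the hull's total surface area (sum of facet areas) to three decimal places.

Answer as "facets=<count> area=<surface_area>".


facets=10 area=791.007

Points on the hull: [0, 1, 2, 3, 5, 7, 8] (7 of 9).

Per-facet area ½‖(b−a)×(c−a)‖:
  f1: (p5, p8, p3) → 72.1622
  f2: (p5, p1, p8) → 121.0888
  f3: (p0, p8, p3) → 122.2706
  f4: (p0, p1, p8) → 110.9849
  f5: (p0, p7, p1) → 53.2800
  f6: (p2, p0, p3) → 80.6875
  f7: (p2, p0, p7) → 32.3371
  f8: (p2, p7, p1) → 57.1788
  f9: (p2, p5, p3) → 34.7984
  f10: (p2, p5, p1) → 106.2186
Σ area = 791.007

Euler: V−E+F = 7−15+10 = 2.


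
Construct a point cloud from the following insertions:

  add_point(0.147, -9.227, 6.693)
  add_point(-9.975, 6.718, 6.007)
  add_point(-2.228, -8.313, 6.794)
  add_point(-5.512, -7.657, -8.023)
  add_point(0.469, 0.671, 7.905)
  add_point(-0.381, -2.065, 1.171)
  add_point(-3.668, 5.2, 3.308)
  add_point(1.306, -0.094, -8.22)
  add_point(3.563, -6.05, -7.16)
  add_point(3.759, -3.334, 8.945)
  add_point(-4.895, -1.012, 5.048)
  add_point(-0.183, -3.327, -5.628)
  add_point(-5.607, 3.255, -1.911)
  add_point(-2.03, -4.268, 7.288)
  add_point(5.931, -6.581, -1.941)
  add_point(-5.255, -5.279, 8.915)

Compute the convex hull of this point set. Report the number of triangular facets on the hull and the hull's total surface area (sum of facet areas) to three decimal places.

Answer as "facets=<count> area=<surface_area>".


12 of the 16 inputs are extreme points: [0, 1, 2, 3, 4, 6, 7, 8, 9, 12, 14, 15].

Triangle areas on the boundary:
  f1: (p9, p0, p14) → 38.0360
  f2: (p3, p0, p14) → 69.2329
  f3: (p15, p3, p1) → 112.5033
  f4: (p15, p9, p0) → 25.2489
  f5: (p4, p6, p1) → 24.8901
  f6: (p4, p15, p1) → 49.6157
  f7: (p4, p15, p9) → 21.7767
  f8: (p7, p4, p6) → 52.0530
  f9: (p7, p9, p14) → 55.6260
  f10: (p7, p4, p9) → 42.3742
  f11: (p2, p3, p0) → 19.0336
  f12: (p2, p15, p0) → 3.3451
  f13: (p2, p15, p3) → 34.9877
  f14: (p8, p3, p14) → 23.4862
  f15: (p8, p7, p14) → 17.2049
  f16: (p8, p7, p3) → 29.2934
  f17: (p12, p3, p1) → 42.3360
  f18: (p12, p7, p3) → 49.2889
  f19: (p12, p6, p1) → 20.5785
  f20: (p12, p7, p6) → 26.2619
Σ area = 757.173

Euler: V−E+F = 12−30+20 = 2.

facets=20 area=757.173


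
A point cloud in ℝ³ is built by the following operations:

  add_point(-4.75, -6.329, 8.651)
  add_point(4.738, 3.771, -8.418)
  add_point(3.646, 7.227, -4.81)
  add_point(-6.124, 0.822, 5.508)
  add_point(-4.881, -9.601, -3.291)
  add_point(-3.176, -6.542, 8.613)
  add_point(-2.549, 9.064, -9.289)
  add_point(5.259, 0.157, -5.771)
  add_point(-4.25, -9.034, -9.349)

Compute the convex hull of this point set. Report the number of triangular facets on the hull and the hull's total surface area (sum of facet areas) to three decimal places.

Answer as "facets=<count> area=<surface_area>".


facets=14 area=685.036

Extreme-point indices: [0, 1, 2, 3, 4, 5, 6, 7, 8] — 9 of 9 on the boundary.

Per-facet area ½‖(b−a)×(c−a)‖:
  f1: (p5, p4, p7) → 88.2164
  f2: (p2, p6, p3) → 61.2587
  f3: (p2, p5, p3) → 61.4152
  f4: (p2, p5, p7) → 64.9663
  f5: (p8, p4, p3) → 34.2741
  f6: (p8, p6, p3) → 137.1065
  f7: (p8, p4, p7) → 41.5751
  f8: (p0, p4, p3) → 48.5806
  f9: (p0, p5, p3) → 6.0429
  f10: (p0, p5, p4) → 9.8256
  f11: (p1, p2, p7) → 11.3978
  f12: (p1, p2, p6) → 20.0462
  f13: (p1, p8, p7) → 29.4299
  f14: (p1, p8, p6) → 70.9011
Σ area = 685.036

Euler characteristic 9−21+14 = 2 ✓


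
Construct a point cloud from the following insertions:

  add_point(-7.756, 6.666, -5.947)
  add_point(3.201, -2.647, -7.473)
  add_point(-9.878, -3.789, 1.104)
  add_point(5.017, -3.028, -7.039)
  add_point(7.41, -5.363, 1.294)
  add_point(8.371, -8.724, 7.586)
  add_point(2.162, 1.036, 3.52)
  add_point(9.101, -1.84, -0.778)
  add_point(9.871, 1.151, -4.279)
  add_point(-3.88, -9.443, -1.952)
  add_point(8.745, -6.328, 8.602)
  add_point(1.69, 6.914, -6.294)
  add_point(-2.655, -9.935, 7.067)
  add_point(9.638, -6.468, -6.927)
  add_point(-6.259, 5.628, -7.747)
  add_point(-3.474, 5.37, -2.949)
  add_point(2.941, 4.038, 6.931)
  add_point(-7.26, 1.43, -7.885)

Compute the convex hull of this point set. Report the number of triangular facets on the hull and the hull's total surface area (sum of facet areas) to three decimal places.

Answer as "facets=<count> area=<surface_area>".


13 of the 18 inputs are extreme points: [0, 1, 2, 5, 8, 9, 10, 11, 12, 13, 14, 16, 17].

Facet areas (half cross-product norm):
  f1: (p16, p10, p8) → 76.7390
  f2: (p16, p12, p2) → 81.0791
  f3: (p16, p10, p12) → 70.5957
  f4: (p13, p10, p8) → 59.1470
  f5: (p0, p16, p2) → 97.2436
  f6: (p9, p12, p2) → 39.1061
  f7: (p5, p10, p12) → 14.1013
  f8: (p5, p13, p10) → 18.8662
  f9: (p5, p9, p12) → 49.8388
  f10: (p5, p9, p13) → 97.1996
  f11: (p11, p16, p8) → 64.0159
  f12: (p11, p0, p16) → 64.1769
  f13: (p11, p13, p8) → 36.8804
  f14: (p17, p9, p13) → 94.0758
  f15: (p17, p0, p2) → 29.7305
  f16: (p17, p9, p2) → 46.6171
  f17: (p1, p11, p13) → 28.6171
  f18: (p1, p17, p13) → 7.0399
  f19: (p14, p11, p0) → 9.6942
  f20: (p14, p17, p0) → 5.3062
  f21: (p14, p1, p11) → 39.8816
  f22: (p14, p1, p17) → 24.0311
Σ area = 1053.983

Euler characteristic 13−33+22 = 2 ✓

facets=22 area=1053.983


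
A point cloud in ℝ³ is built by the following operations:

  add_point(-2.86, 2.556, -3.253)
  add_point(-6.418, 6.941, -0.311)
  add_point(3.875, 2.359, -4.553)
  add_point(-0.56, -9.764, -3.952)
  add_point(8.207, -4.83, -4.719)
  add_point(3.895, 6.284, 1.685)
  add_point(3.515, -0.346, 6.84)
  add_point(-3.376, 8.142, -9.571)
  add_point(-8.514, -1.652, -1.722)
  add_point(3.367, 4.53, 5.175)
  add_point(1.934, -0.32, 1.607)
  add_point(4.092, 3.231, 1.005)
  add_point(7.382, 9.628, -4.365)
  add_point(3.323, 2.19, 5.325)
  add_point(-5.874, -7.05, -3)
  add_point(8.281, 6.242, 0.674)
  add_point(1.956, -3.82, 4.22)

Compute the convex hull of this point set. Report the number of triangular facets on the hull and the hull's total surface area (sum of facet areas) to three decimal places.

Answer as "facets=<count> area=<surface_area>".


11 of the 17 inputs are extreme points: [1, 3, 4, 6, 7, 8, 9, 12, 14, 15, 16].

Facet areas (half cross-product norm):
  f1: (p4, p7, p3) → 89.4966
  f2: (p4, p6, p15) → 59.5649
  f3: (p14, p7, p8) → 39.0026
  f4: (p14, p7, p3) → 49.3961
  f5: (p12, p4, p15) → 37.4431
  f6: (p12, p4, p7) → 86.9301
  f7: (p16, p4, p3) → 47.4424
  f8: (p16, p4, p6) → 23.8137
  f9: (p16, p14, p3) → 31.0169
  f10: (p16, p6, p8) → 25.5109
  f11: (p16, p14, p8) → 34.0556
  f12: (p9, p6, p15) → 16.0412
  f13: (p9, p12, p15) → 17.3499
  f14: (p1, p12, p7) → 58.7390
  f15: (p1, p9, p12) → 64.9692
  f16: (p1, p7, p8) → 43.9429
  f17: (p1, p6, p8) → 61.7903
  f18: (p1, p9, p6) → 27.3816
Σ area = 813.887

Euler: V−E+F = 11−27+18 = 2.

facets=18 area=813.887


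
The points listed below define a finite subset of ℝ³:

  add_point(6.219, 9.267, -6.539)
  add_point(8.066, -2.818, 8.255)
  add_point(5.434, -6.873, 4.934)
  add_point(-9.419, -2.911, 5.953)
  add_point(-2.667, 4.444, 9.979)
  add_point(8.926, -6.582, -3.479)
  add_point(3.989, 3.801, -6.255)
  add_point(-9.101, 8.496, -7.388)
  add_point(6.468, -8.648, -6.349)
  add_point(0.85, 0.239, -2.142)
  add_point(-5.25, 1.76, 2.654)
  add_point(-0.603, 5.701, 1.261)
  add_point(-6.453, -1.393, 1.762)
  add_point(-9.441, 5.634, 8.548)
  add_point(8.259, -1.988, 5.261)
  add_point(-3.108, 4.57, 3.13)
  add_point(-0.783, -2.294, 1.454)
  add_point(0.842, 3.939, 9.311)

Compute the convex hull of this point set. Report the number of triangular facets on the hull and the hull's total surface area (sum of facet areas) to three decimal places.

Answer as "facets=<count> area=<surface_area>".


Hull vertices (11/18): indices [0, 1, 2, 3, 4, 5, 7, 8, 13, 14, 17].

Facet areas (half cross-product norm):
  f1: (p7, p0, p13) → 124.3596
  f2: (p3, p7, p13) → 71.8158
  f3: (p17, p1, p0) → 86.8152
  f4: (p14, p0, p5) → 77.3692
  f5: (p14, p1, p5) → 10.5301
  f6: (p14, p1, p0) → 12.8124
  f7: (p8, p3, p7) → 175.9378
  f8: (p8, p0, p5) → 34.1645
  f9: (p8, p7, p0) → 137.5460
  f10: (p4, p0, p13) → 66.2574
  f11: (p4, p17, p0) → 28.7178
  f12: (p4, p17, p1) → 10.2419
  f13: (p4, p3, p13) → 31.1937
  f14: (p4, p3, p1) → 70.1075
  f15: (p2, p3, p1) → 44.0987
  f16: (p2, p8, p3) → 86.7020
  f17: (p2, p1, p5) → 25.2412
  f18: (p2, p8, p5) → 18.1428
Σ area = 1112.054

Check V−E+F: 11 − 27 + 18 = 2.

facets=18 area=1112.054


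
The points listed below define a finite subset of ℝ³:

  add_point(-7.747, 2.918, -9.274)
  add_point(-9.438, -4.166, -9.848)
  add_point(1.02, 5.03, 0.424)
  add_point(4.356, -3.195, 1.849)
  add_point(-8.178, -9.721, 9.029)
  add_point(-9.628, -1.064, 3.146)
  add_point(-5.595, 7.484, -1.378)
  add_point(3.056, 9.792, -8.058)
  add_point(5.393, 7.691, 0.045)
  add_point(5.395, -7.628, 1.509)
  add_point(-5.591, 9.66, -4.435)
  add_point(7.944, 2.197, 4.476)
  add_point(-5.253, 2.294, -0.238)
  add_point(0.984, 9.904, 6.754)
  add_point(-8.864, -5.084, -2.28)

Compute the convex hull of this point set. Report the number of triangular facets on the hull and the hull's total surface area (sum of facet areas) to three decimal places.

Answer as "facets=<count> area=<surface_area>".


facets=18 area=1111.890

11 of the 15 inputs are extreme points: [0, 1, 4, 5, 6, 7, 8, 9, 10, 11, 13].

Area of each hull facet:
  f1: (p4, p13, p5) → 77.5504
  f2: (p4, p13, p11) → 108.2030
  f3: (p4, p1, p5) → 66.1418
  f4: (p9, p4, p11) → 81.1436
  f5: (p9, p4, p1) → 138.4623
  f6: (p6, p13, p5) → 56.0084
  f7: (p6, p10, p5) → 11.1045
  f8: (p6, p10, p13) → 17.6078
  f9: (p0, p1, p5) → 46.5820
  f10: (p0, p10, p5) → 54.5758
  f11: (p7, p10, p13) → 60.3010
  f12: (p7, p0, p10) → 40.1850
  f13: (p7, p9, p11) → 80.7279
  f14: (p7, p9, p1) → 160.5325
  f15: (p7, p0, p1) → 32.6020
  f16: (p8, p13, p11) → 31.0888
  f17: (p8, p7, p11) → 18.7215
  f18: (p8, p7, p13) → 30.3520
Σ area = 1111.890

Check V−E+F: 11 − 27 + 18 = 2.


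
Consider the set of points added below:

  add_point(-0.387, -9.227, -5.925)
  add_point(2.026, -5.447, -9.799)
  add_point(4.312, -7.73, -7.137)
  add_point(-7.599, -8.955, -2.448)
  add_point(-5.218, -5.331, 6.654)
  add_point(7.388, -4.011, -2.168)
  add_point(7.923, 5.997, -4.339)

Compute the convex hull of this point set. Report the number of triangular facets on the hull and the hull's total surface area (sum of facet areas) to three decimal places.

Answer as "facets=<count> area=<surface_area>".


7 of the 7 inputs are extreme points: [0, 1, 2, 3, 4, 5, 6].

Per-facet area ½‖(b−a)×(c−a)‖:
  f1: (p4, p6, p3) → 102.6072
  f2: (p4, p0, p3) → 39.6371
  f3: (p5, p4, p6) → 76.7287
  f4: (p5, p4, p0) → 69.1418
  f5: (p1, p6, p3) → 83.4670
  f6: (p1, p0, p3) → 18.4602
  f7: (p2, p5, p0) → 16.1366
  f8: (p2, p1, p0) → 10.4303
  f9: (p2, p5, p6) → 32.6251
  f10: (p2, p1, p6) → 29.2545
Σ area = 478.489

Euler: V−E+F = 7−15+10 = 2.

facets=10 area=478.489


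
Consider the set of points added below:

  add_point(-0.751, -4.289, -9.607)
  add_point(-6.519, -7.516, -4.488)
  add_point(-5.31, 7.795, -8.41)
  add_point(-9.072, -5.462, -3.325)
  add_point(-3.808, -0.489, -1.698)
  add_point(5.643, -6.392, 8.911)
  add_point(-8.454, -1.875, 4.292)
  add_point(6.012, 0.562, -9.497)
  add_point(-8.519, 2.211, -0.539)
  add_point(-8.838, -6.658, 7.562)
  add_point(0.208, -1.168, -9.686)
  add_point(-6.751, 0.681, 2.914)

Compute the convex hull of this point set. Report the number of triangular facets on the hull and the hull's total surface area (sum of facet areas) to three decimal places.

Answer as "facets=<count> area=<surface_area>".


facets=18 area=796.083

Points on the hull: [0, 1, 2, 3, 5, 6, 7, 8, 9, 10, 11] (11 of 12).

Area of each hull facet:
  f1: (p5, p2, p7) → 131.9980
  f2: (p0, p2, p3) → 66.2216
  f3: (p0, p5, p7) → 80.1039
  f4: (p11, p5, p2) → 91.2070
  f5: (p11, p9, p5) → 63.6753
  f6: (p10, p2, p7) → 31.0733
  f7: (p10, p0, p7) → 8.2418
  f8: (p10, p0, p2) → 13.1258
  f9: (p1, p0, p3) → 12.7227
  f10: (p1, p0, p5) → 75.7395
  f11: (p1, p9, p3) → 18.4293
  f12: (p1, p9, p5) → 89.0571
  f13: (p8, p11, p2) → 14.9645
  f14: (p8, p2, p3) → 40.0282
  f15: (p8, p9, p3) → 43.5342
  f16: (p6, p11, p9) → 4.4677
  f17: (p6, p8, p9) → 5.0691
  f18: (p6, p8, p11) → 6.4237
Σ area = 796.083

Euler characteristic 11−27+18 = 2 ✓


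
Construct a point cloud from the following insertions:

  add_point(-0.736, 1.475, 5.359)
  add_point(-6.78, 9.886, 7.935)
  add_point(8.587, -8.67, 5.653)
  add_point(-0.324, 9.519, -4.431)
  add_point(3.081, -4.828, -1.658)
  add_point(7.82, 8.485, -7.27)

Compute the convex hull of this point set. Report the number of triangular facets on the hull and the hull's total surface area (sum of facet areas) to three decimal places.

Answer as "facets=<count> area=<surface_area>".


facets=8 area=587.684

Extreme-point indices: [0, 1, 2, 3, 4, 5] — 6 of 6 on the boundary.

Area of each hull facet:
  f1: (p5, p2, p1) → 212.2153
  f2: (p0, p2, p1) → 21.0712
  f3: (p4, p0, p1) → 27.0539
  f4: (p4, p5, p2) → 67.8441
  f5: (p4, p0, p2) → 50.4091
  f6: (p3, p5, p1) → 41.6474
  f7: (p3, p4, p1) → 104.6286
  f8: (p3, p4, p5) → 62.8144
Σ area = 587.684

Euler: V−E+F = 6−12+8 = 2.


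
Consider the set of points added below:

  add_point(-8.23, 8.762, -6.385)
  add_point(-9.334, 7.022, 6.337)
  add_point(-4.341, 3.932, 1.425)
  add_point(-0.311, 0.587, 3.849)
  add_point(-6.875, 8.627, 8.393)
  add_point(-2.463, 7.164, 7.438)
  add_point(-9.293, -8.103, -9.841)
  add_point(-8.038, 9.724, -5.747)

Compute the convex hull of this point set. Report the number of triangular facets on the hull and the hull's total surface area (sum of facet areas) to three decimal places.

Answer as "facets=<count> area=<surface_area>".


facets=10 area=500.101

Points on the hull: [0, 1, 3, 4, 5, 6, 7] (7 of 8).

Per-facet area ½‖(b−a)×(c−a)‖:
  f1: (p6, p3, p1) → 105.1789
  f2: (p5, p7, p3) → 55.9231
  f3: (p0, p6, p1) → 110.9425
  f4: (p0, p7, p1) → 6.8670
  f5: (p0, p6, p3) → 123.3346
  f6: (p0, p7, p3) → 8.9551
  f7: (p4, p3, p1) → 20.0769
  f8: (p4, p5, p3) → 14.6642
  f9: (p4, p7, p1) → 20.5654
  f10: (p4, p5, p7) → 33.5932
Σ area = 500.101

Euler: V−E+F = 7−15+10 = 2.


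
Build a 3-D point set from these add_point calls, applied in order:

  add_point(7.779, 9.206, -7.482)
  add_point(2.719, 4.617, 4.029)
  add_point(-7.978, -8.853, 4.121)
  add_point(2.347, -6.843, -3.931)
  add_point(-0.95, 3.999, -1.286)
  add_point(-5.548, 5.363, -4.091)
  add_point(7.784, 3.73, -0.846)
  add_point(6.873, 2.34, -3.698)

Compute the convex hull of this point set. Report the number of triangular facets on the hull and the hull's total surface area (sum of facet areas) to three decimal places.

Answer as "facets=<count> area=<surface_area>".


Points on the hull: [0, 1, 2, 3, 5, 6, 7] (7 of 8).

Area of each hull facet:
  f1: (p1, p6, p2) → 57.0816
  f2: (p1, p0, p6) → 27.2119
  f3: (p5, p1, p2) → 92.0145
  f4: (p5, p1, p0) → 72.6737
  f5: (p3, p6, p2) → 76.9948
  f6: (p3, p5, p2) → 92.1748
  f7: (p3, p5, p0) → 99.6882
  f8: (p7, p0, p6) → 13.0234
  f9: (p7, p3, p6) → 14.4442
  f10: (p7, p3, p0) → 23.1279
Σ area = 568.435

Euler characteristic 7−15+10 = 2 ✓

facets=10 area=568.435


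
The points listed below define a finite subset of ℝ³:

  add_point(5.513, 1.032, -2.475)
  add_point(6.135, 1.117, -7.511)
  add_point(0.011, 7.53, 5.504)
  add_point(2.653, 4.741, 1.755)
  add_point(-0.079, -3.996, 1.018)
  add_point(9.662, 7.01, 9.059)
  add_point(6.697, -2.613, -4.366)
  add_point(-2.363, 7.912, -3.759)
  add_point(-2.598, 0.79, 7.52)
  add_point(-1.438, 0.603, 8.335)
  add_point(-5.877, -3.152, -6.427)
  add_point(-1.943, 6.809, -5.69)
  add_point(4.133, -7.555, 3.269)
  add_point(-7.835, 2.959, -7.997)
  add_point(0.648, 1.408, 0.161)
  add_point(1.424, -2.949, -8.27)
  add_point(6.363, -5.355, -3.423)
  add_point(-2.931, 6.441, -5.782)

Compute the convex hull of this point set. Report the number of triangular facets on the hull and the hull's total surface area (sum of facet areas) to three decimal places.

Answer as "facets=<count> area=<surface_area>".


Hull vertices (14/18): indices [1, 2, 5, 6, 7, 8, 9, 10, 11, 12, 13, 15, 16, 17].

Per-facet area ½‖(b−a)×(c−a)‖:
  f1: (p1, p15, p13) → 33.0458
  f2: (p10, p15, p13) → 24.3575
  f3: (p10, p8, p13) → 49.0381
  f4: (p10, p8, p12) → 78.1911
  f5: (p2, p8, p13) → 59.8437
  f6: (p9, p12, p5) → 71.1957
  f7: (p9, p8, p12) → 7.6996
  f8: (p9, p2, p5) → 39.2465
  f9: (p9, p2, p8) → 5.3643
  f10: (p6, p1, p5) → 41.0146
  f11: (p7, p2, p5) → 40.5343
  f12: (p7, p2, p13) → 32.0093
  f13: (p16, p1, p15) → 21.3013
  f14: (p16, p6, p1) → 3.0140
  f15: (p16, p10, p12) → 47.2534
  f16: (p16, p10, p15) → 24.1667
  f17: (p16, p12, p5) → 61.3382
  f18: (p16, p6, p5) → 23.3596
  f19: (p11, p1, p5) → 88.3800
  f20: (p11, p7, p5) → 17.5810
  f21: (p11, p1, p13) → 35.6293
  f22: (p17, p7, p13) → 5.4035
  f23: (p17, p11, p13) → 1.2184
  f24: (p17, p11, p7) → 1.1946
Σ area = 811.381

Euler characteristic 14−36+24 = 2 ✓

facets=24 area=811.381


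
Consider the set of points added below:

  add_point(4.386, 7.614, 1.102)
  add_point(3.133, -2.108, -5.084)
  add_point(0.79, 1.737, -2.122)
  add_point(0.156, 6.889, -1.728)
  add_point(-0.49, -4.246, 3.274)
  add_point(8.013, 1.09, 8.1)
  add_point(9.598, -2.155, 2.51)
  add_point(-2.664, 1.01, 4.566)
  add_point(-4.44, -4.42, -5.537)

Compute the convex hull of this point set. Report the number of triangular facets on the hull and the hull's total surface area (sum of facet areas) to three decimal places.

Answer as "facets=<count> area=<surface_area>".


facets=12 area=442.403

Hull vertices (8/9): indices [0, 1, 3, 4, 5, 6, 7, 8].

Area of each hull facet:
  f1: (p5, p0, p6) → 33.4959
  f2: (p7, p5, p0) → 48.1712
  f3: (p1, p6, p8) → 29.6743
  f4: (p1, p0, p6) → 50.9422
  f5: (p4, p6, p8) → 46.9916
  f6: (p4, p5, p6) → 33.7093
  f7: (p4, p7, p8) → 28.1036
  f8: (p4, p7, p5) → 31.5091
  f9: (p3, p1, p8) → 39.8667
  f10: (p3, p1, p0) → 25.7842
  f11: (p3, p7, p8) → 50.8749
  f12: (p3, p7, p0) → 23.2800
Σ area = 442.403

Euler: V−E+F = 8−18+12 = 2.


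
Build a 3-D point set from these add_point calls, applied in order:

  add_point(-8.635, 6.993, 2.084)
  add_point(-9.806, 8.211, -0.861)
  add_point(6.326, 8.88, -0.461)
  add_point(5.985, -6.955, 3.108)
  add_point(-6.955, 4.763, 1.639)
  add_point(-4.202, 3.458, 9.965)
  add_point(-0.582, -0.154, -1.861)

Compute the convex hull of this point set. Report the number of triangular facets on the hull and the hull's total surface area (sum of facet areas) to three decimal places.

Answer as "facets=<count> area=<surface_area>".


7 of the 7 inputs are extreme points: [0, 1, 2, 3, 4, 5, 6].

Facet areas (half cross-product norm):
  f1: (p5, p3, p2) → 111.3309
  f2: (p6, p2, p1) → 71.2627
  f3: (p6, p3, p2) → 61.0195
  f4: (p0, p2, p1) → 25.6725
  f5: (p0, p5, p2) → 71.5477
  f6: (p4, p5, p3) → 70.9528
  f7: (p4, p0, p5) → 12.3859
  f8: (p4, p0, p1) → 4.4936
  f9: (p4, p6, p1) → 18.2216
  f10: (p4, p6, p3) → 36.8637
Σ area = 483.751

Check V−E+F: 7 − 15 + 10 = 2.

facets=10 area=483.751


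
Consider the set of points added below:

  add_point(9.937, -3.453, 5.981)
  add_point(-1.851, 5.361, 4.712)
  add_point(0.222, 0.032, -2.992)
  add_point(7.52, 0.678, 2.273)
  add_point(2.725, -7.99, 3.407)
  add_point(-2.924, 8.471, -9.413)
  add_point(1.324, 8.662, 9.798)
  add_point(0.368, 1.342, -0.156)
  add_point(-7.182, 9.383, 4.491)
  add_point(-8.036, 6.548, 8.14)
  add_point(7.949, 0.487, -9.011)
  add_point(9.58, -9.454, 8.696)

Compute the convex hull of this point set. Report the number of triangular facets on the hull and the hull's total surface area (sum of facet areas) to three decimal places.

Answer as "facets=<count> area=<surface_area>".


facets=14 area=953.583

Extreme-point indices: [0, 3, 4, 5, 6, 8, 9, 10, 11] — 9 of 12 on the boundary.

Per-facet area ½‖(b−a)×(c−a)‖:
  f1: (p4, p5, p9) → 162.7871
  f2: (p11, p6, p9) → 95.2889
  f3: (p11, p6, p0) → 41.0356
  f4: (p11, p4, p9) → 74.2477
  f5: (p8, p6, p9) → 22.5331
  f6: (p8, p5, p9) → 22.3928
  f7: (p8, p5, p6) → 70.8622
  f8: (p3, p6, p0) → 36.8014
  f9: (p10, p4, p5) → 107.1114
  f10: (p10, p11, p4) → 66.6113
  f11: (p10, p11, p0) → 40.5498
  f12: (p10, p3, p0) → 27.7230
  f13: (p10, p5, p6) → 130.1591
  f14: (p10, p3, p6) → 55.4793
Σ area = 953.583

Euler: V−E+F = 9−21+14 = 2.


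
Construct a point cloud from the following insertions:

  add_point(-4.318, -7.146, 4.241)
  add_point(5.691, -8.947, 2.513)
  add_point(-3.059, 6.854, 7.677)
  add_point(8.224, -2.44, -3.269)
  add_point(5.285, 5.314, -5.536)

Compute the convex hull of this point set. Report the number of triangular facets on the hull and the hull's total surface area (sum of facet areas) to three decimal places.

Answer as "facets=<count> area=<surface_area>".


facets=6 area=443.526

5 of the 5 inputs are extreme points: [0, 1, 2, 3, 4].

Area of each hull facet:
  f1: (p4, p3, p0) → 65.4832
  f2: (p4, p2, p0) → 110.0500
  f3: (p4, p2, p3) → 67.4167
  f4: (p1, p3, p0) → 45.2425
  f5: (p1, p2, p0) → 74.0560
  f6: (p1, p2, p3) → 81.2778
Σ area = 443.526

Check V−E+F: 5 − 9 + 6 = 2.


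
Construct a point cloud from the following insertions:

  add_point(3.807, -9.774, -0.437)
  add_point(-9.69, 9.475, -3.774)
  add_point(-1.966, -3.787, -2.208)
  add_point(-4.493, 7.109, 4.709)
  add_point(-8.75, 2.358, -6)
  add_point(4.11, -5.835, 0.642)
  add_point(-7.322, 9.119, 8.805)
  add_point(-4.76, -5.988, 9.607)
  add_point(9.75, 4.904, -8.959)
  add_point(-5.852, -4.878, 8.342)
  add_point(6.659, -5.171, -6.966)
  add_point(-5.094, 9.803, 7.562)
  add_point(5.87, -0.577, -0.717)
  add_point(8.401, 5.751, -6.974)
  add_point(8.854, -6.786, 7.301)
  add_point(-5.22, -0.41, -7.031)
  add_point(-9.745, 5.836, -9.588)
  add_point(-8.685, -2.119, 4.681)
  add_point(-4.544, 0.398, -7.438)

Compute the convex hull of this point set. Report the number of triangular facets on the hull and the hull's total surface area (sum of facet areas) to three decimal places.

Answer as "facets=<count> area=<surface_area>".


facets=24 area=1256.914

Points on the hull: [0, 1, 4, 6, 7, 8, 9, 10, 11, 13, 14, 15, 16, 17] (14 of 19).

Per-facet area ½‖(b−a)×(c−a)‖:
  f1: (p10, p8, p16) → 101.7377
  f2: (p10, p14, p8) → 75.5492
  f3: (p10, p14, p0) → 39.6314
  f4: (p1, p8, p16) → 66.9673
  f5: (p15, p10, p16) → 30.8854
  f6: (p15, p10, p0) → 53.9695
  f7: (p13, p1, p8) → 16.7792
  f8: (p13, p1, p11) → 112.3967
  f9: (p13, p14, p8) → 22.6206
  f10: (p13, p14, p11) → 177.0140
  f11: (p7, p14, p0) → 62.6185
  f12: (p6, p1, p11) → 16.0588
  f13: (p6, p14, p11) → 26.8126
  f14: (p6, p7, p14) → 103.6867
  f15: (p4, p15, p16) → 10.7339
  f16: (p17, p6, p1) → 72.7829
  f17: (p17, p1, p16) → 49.2081
  f18: (p17, p4, p16) → 11.9426
  f19: (p17, p4, p15) → 26.6415
  f20: (p17, p15, p0) → 84.4181
  f21: (p17, p7, p0) → 50.7548
  f22: (p9, p6, p7) → 11.4452
  f23: (p9, p17, p7) → 0.3598
  f24: (p9, p17, p6) → 31.8998
Σ area = 1256.914

Check V−E+F: 14 − 36 + 24 = 2.
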